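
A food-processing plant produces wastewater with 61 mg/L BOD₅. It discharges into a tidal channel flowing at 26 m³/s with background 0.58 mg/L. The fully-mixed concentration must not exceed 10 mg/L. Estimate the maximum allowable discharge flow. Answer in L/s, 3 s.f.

4800 L/s

Mass balance at complete mixing: C_std·(Q_w + Q_r) = Q_w·C_e + Q_r·C_b.
Rearranging, Q_w = Q_r·(C_std − C_b)/(C_e − C_std) = 26·(10 − 0.58) / (61 − 10) = 4.802 m³/s.
= 4802 L/s.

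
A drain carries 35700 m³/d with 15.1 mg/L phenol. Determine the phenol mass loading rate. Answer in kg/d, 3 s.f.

35700 m³/d = 0.4132 m³/s.
Mass flux = Q·C = 0.4132 m³/s × 15.1 g/m³ = 6.239 g/s.
= 6.239 g/s × 86.4 = 539.1 kg/d.

539 kg/d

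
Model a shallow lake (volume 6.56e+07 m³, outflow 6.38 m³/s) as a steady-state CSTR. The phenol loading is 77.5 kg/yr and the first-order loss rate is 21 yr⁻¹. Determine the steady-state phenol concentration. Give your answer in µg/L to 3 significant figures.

0.0491 µg/L

Outflow Q = 6.38 m³/s × 3.156e+07 s/yr = 2.013e+08 m³/yr.
Steady-state CSTR mass balance: W = Q·C + k·V·C, so C = W/(Q + kV).
Q + kV = 2.013e+08 + 21·6.56e+07 = 1.579e+09 m³/yr.
C = 77.5/1.579e+09 = 4.908e-08 kg/m³ = 4.908e-05 mg/L = 0.04908 µg/L.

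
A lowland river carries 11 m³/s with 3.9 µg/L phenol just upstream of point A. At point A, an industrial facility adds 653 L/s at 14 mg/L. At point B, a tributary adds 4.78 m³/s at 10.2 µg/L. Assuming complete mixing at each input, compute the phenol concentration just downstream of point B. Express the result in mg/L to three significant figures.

0.562 mg/L

3.9 µg/L = 0.0039 mg/L.
653 L/s = 0.653 m³/s.
After input A: C = (11·0.0039 + 0.653·14) / 11.65 = 0.7882 mg/L.
10.2 µg/L = 0.0102 mg/L.
After input B: C = (11.65·0.7882 + 4.78·0.0102) / 16.43 = 0.5619 mg/L.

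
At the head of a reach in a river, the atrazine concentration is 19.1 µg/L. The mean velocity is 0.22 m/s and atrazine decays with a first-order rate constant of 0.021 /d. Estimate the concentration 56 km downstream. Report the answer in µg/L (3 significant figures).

Travel time t = 56 km / 0.22 m/s = 5.6e+04/0.22 = 2.545e+05 s = 2.946 d.
First-order decay: C = 19.1·exp(−0.021·2.946) = 19.1·0.94 = 17.95 µg/L.

18.0 µg/L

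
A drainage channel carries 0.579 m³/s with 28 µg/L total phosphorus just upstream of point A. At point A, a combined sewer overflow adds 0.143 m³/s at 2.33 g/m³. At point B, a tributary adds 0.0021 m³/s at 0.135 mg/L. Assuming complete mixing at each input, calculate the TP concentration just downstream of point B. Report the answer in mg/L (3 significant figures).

0.483 mg/L

28 µg/L = 0.028 mg/L.
After input A: C = (0.579·0.028 + 0.143·2.33) / 0.722 = 0.4839 mg/L.
After input B: C = (0.722·0.4839 + 0.0021·0.135) / 0.7241 = 0.4829 mg/L.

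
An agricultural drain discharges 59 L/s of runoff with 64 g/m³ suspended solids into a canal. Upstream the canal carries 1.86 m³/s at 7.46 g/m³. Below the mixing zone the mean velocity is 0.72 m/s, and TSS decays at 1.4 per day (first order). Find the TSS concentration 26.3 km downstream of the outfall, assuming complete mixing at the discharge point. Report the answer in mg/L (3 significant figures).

59 L/s = 0.059 m³/s.
After complete mixing, C₀ = (0.059·64 + 1.86·7.46) / 1.919 = 9.198 mg/L.
Travel time t = 2.63e+04 m / 0.72 m/s = 3.653e+04 s = 0.4228 d.
C = 9.198·exp(−1.4·0.4228) = 9.198·0.5533 = 5.089 mg/L.

5.09 mg/L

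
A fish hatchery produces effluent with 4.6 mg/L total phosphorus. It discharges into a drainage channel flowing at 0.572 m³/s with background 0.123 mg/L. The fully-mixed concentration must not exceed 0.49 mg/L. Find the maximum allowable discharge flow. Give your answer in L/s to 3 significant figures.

51.1 L/s

Mass balance at complete mixing: C_std·(Q_w + Q_r) = Q_w·C_e + Q_r·C_b.
Rearranging, Q_w = Q_r·(C_std − C_b)/(C_e − C_std) = 0.572·(0.49 − 0.123) / (4.6 − 0.49) = 0.05108 m³/s.
= 51.08 L/s.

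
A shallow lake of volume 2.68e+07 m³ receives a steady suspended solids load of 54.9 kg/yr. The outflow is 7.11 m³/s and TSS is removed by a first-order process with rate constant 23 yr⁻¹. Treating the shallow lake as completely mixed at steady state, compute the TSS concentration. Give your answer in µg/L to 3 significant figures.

0.0653 µg/L

Outflow Q = 7.11 m³/s × 3.156e+07 s/yr = 2.244e+08 m³/yr.
Steady-state CSTR mass balance: W = Q·C + k·V·C, so C = W/(Q + kV).
Q + kV = 2.244e+08 + 23·2.68e+07 = 8.408e+08 m³/yr.
C = 54.9/8.408e+08 = 6.53e-08 kg/m³ = 6.53e-05 mg/L = 0.0653 µg/L.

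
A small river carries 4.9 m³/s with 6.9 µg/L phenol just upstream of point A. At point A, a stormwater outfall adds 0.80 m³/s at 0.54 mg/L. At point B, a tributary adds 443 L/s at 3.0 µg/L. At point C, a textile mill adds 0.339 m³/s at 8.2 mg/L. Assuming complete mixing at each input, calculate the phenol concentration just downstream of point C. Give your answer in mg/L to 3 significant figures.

6.9 µg/L = 0.0069 mg/L.
After input A: C = (4.9·0.0069 + 0.8·0.54) / 5.7 = 0.08172 mg/L.
443 L/s = 0.443 m³/s.
3.0 µg/L = 0.003 mg/L.
After input B: C = (5.7·0.08172 + 0.443·0.003) / 6.143 = 0.07604 mg/L.
After input C: C = (6.143·0.07604 + 0.339·8.2) / 6.482 = 0.5009 mg/L.

0.501 mg/L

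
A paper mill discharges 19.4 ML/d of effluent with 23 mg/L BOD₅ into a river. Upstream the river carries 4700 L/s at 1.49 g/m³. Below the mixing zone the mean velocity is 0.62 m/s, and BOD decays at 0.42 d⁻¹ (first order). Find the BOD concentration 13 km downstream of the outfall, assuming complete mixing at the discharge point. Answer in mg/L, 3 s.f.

19.4 ML/d = 0.2245 m³/s.
4700 L/s = 4.7 m³/s.
After complete mixing, C₀ = (0.2245·23 + 4.7·1.49) / 4.925 = 2.471 mg/L.
Travel time t = 1.3e+04 m / 0.62 m/s = 2.097e+04 s = 0.2427 d.
C = 2.471·exp(−0.42·0.2427) = 2.471·0.9031 = 2.231 mg/L.

2.23 mg/L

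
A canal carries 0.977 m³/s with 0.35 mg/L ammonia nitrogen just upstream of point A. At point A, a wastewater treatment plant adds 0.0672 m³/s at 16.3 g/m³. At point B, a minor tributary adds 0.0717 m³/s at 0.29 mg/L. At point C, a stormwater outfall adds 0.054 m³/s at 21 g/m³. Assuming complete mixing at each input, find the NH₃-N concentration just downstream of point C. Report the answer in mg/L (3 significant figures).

After input A: C = (0.977·0.35 + 0.0672·16.3) / 1.044 = 1.376 mg/L.
After input B: C = (1.044·1.376 + 0.0717·0.29) / 1.116 = 1.307 mg/L.
After input C: C = (1.116·1.307 + 0.054·21) / 1.17 = 2.216 mg/L.

2.22 mg/L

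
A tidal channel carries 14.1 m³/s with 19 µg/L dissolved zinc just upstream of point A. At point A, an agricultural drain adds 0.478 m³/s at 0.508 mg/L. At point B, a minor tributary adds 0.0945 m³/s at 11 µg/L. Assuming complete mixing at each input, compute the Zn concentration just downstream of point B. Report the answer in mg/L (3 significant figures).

0.0349 mg/L

19 µg/L = 0.019 mg/L.
After input A: C = (14.1·0.019 + 0.478·0.508) / 14.58 = 0.03503 mg/L.
11 µg/L = 0.011 mg/L.
After input B: C = (14.58·0.03503 + 0.0945·0.011) / 14.67 = 0.03488 mg/L.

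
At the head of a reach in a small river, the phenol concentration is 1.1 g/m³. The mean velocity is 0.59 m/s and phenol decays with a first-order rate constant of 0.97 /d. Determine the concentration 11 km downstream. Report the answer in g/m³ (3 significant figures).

Travel time t = 11 km / 0.59 m/s = 1.1e+04/0.59 = 1.864e+04 s = 0.2158 d.
First-order decay: C = 1.1·exp(−0.97·0.2158) = 1.1·0.8111 = 0.8923 g/m³.

0.892 g/m³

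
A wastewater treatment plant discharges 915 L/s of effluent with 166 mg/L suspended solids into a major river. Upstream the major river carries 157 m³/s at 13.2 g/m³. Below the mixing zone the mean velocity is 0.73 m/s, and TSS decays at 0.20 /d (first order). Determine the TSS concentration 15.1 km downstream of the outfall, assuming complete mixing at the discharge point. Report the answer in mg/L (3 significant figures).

915 L/s = 0.915 m³/s.
After complete mixing, C₀ = (0.915·166 + 157·13.2) / 157.9 = 14.09 mg/L.
Travel time t = 1.51e+04 m / 0.73 m/s = 2.068e+04 s = 0.2394 d.
C = 14.09·exp(−0.20·0.2394) = 14.09·0.9532 = 13.43 mg/L.

13.4 mg/L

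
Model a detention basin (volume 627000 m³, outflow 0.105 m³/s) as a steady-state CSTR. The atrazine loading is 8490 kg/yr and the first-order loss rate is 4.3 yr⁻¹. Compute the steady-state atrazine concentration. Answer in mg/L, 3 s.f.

Outflow Q = 0.105 m³/s × 3.156e+07 s/yr = 3.314e+06 m³/yr.
Steady-state CSTR mass balance: W = Q·C + k·V·C, so C = W/(Q + kV).
Q + kV = 3.314e+06 + 4.3·627000 = 6.01e+06 m³/yr.
C = 8490/6.01e+06 = 0.001413 kg/m³ = 1.413 mg/L.

1.41 mg/L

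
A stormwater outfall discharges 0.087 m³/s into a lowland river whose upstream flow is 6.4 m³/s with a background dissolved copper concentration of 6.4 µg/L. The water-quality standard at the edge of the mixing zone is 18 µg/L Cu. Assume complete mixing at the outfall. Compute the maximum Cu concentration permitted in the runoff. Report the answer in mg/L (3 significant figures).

6.4 µg/L = 0.0064 mg/L.
18 µg/L = 0.018 mg/L.
Mass balance: 0.018·6.487 = 0.087·Cₑ + 6.4·0.0064.
Cₑ = (0.1168 − 0.04096) / 0.087 = 0.8713 mg/L.

0.871 mg/L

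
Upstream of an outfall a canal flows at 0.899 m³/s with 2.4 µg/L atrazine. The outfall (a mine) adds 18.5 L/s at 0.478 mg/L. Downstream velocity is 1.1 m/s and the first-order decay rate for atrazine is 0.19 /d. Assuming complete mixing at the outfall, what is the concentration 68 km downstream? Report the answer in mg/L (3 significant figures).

18.5 L/s = 0.0185 m³/s.
2.4 µg/L = 0.0024 mg/L.
After complete mixing, C₀ = (0.0185·0.478 + 0.899·0.0024) / 0.9175 = 0.01199 mg/L.
Travel time t = 6.8e+04 m / 1.1 m/s = 6.182e+04 s = 0.7155 d.
C = 0.01199·exp(−0.19·0.7155) = 0.01199·0.8729 = 0.01047 mg/L.

0.0105 mg/L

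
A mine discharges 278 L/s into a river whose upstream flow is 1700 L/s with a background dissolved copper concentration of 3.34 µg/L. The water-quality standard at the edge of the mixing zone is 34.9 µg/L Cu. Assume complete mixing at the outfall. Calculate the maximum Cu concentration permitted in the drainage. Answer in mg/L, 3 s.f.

0.228 mg/L

278 L/s = 0.278 m³/s.
1700 L/s = 1.7 m³/s.
3.34 µg/L = 0.00334 mg/L.
34.9 µg/L = 0.0349 mg/L.
Mass balance: 0.0349·1.978 = 0.278·Cₑ + 1.7·0.00334.
Cₑ = (0.06903 − 0.005678) / 0.278 = 0.2279 mg/L.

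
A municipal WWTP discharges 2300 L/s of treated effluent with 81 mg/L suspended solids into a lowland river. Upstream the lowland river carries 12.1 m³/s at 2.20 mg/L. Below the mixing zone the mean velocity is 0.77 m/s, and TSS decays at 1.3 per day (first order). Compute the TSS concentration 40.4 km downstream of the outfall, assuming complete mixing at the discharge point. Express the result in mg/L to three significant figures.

2300 L/s = 2.3 m³/s.
After complete mixing, C₀ = (2.3·81 + 12.1·2.2) / 14.4 = 14.79 mg/L.
Travel time t = 4.04e+04 m / 0.77 m/s = 5.247e+04 s = 0.6073 d.
C = 14.79·exp(−1.3·0.6073) = 14.79·0.4541 = 6.714 mg/L.

6.71 mg/L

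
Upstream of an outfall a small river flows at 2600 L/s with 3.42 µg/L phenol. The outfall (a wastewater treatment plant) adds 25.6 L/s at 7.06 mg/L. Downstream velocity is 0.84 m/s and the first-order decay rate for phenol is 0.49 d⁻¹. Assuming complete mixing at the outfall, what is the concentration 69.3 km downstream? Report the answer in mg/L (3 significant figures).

0.0452 mg/L

25.6 L/s = 0.0256 m³/s.
2600 L/s = 2.6 m³/s.
3.42 µg/L = 0.00342 mg/L.
After complete mixing, C₀ = (0.0256·7.06 + 2.6·0.00342) / 2.626 = 0.07222 mg/L.
Travel time t = 6.93e+04 m / 0.84 m/s = 8.25e+04 s = 0.9549 d.
C = 0.07222·exp(−0.49·0.9549) = 0.07222·0.6263 = 0.04524 mg/L.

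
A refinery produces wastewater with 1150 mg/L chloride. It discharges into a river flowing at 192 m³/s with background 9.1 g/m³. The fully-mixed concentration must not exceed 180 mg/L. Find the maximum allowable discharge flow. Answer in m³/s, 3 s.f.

33.8 m³/s

Mass balance at complete mixing: C_std·(Q_w + Q_r) = Q_w·C_e + Q_r·C_b.
Rearranging, Q_w = Q_r·(C_std − C_b)/(C_e − C_std) = 192·(180 − 9.1) / (1150 − 180) = 33.83 m³/s.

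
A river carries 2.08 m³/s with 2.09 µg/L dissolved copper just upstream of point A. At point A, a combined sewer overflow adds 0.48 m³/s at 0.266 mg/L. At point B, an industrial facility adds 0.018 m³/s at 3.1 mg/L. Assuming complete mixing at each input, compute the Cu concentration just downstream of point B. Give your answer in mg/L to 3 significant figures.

0.0729 mg/L

2.09 µg/L = 0.00209 mg/L.
After input A: C = (2.08·0.00209 + 0.48·0.266) / 2.56 = 0.05157 mg/L.
After input B: C = (2.56·0.05157 + 0.018·3.1) / 2.578 = 0.07286 mg/L.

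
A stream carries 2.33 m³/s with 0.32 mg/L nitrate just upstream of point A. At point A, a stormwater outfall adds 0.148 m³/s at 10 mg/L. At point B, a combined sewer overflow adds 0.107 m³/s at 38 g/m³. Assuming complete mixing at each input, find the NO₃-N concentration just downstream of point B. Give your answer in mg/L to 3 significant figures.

2.43 mg/L

After input A: C = (2.33·0.32 + 0.148·10) / 2.478 = 0.8981 mg/L.
After input B: C = (2.478·0.8981 + 0.107·38) / 2.585 = 2.434 mg/L.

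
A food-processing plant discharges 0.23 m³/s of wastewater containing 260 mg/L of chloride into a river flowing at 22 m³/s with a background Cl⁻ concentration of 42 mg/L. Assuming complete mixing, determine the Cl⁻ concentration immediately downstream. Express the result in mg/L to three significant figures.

44.3 mg/L

Flow-weighted mixing gives C = (0.23·260 + 22·42) / (0.23 + 22) = 983.8/22.23 = 44.26 mg/L.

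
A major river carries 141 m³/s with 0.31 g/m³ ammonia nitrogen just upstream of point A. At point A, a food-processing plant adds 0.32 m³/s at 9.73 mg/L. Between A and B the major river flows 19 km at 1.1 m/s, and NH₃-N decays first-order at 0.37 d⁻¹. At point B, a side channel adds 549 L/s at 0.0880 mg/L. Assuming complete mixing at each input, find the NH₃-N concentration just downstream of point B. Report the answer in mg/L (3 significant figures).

0.307 mg/L

After input A: C = (141·0.31 + 0.32·9.73) / 141.3 = 0.3313 mg/L.
Over the 19 km reach to input B (t = 1.727e+04 s = 0.1999 d), decay gives C = 0.3313·exp(−0.37·0.1999) = 0.3077 mg/L.
549 L/s = 0.549 m³/s.
After input B: C = (141.3·0.3077 + 0.549·0.088) / 141.9 = 0.3069 mg/L.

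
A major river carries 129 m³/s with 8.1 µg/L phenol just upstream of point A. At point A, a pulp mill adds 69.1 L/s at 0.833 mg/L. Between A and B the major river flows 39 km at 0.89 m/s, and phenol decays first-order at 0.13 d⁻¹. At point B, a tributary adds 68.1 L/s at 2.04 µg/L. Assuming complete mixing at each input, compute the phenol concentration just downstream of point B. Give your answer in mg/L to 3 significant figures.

0.00799 mg/L

8.1 µg/L = 0.0081 mg/L.
69.1 L/s = 0.0691 m³/s.
After input A: C = (129·0.0081 + 0.0691·0.833) / 129.1 = 0.008542 mg/L.
Over the 39 km reach to input B (t = 4.382e+04 s = 0.5072 d), decay gives C = 0.008542·exp(−0.13·0.5072) = 0.007997 mg/L.
68.1 L/s = 0.0681 m³/s.
2.04 µg/L = 0.00204 mg/L.
After input B: C = (129.1·0.007997 + 0.0681·0.00204) / 129.1 = 0.007993 mg/L.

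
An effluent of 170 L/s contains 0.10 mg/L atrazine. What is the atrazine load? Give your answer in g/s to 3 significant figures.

170 L/s = 0.17 m³/s.
Mass flux = Q·C = 0.17 m³/s × 0.1 g/m³ = 0.017 g/s.

0.0170 g/s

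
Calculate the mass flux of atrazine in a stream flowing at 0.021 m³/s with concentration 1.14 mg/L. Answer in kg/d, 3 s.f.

Mass flux = Q·C = 0.021 m³/s × 1.14 g/m³ = 0.02394 g/s.
= 0.02394 g/s × 86.4 = 2.068 kg/d.

2.07 kg/d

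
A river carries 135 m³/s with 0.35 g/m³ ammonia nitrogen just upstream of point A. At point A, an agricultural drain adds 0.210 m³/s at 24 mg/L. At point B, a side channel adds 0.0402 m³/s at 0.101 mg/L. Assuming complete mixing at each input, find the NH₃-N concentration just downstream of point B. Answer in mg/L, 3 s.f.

After input A: C = (135·0.35 + 0.21·24) / 135.2 = 0.3867 mg/L.
After input B: C = (135.2·0.3867 + 0.0402·0.101) / 135.3 = 0.3866 mg/L.

0.387 mg/L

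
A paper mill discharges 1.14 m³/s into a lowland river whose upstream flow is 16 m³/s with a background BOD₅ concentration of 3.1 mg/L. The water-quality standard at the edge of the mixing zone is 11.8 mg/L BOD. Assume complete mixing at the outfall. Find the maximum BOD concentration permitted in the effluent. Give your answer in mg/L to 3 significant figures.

134 mg/L

Mass balance: 11.8·17.14 = 1.14·Cₑ + 16·3.1.
Cₑ = (202.3 − 49.6) / 1.14 = 133.9 mg/L.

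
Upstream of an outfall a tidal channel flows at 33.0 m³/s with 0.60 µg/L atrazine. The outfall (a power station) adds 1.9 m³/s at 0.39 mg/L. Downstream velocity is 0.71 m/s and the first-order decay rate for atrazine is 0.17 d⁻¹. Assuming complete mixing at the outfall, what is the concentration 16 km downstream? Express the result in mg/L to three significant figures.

0.60 µg/L = 0.0006 mg/L.
After complete mixing, C₀ = (1.9·0.39 + 33·0.0006) / 34.9 = 0.0218 mg/L.
Travel time t = 1.6e+04 m / 0.71 m/s = 2.254e+04 s = 0.2608 d.
C = 0.0218·exp(−0.17·0.2608) = 0.0218·0.9566 = 0.02085 mg/L.

0.0209 mg/L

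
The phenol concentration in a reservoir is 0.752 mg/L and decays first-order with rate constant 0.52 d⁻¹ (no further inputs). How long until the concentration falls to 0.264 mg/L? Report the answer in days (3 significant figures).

t = ln(C₀/C)/k = ln(0.752/0.264)/0.52 = 1.047/0.52 = 2.013 d.

2.01 d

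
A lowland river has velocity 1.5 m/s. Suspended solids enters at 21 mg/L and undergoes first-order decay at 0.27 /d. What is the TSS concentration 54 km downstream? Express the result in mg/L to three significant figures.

Travel time t = 54 km / 1.5 m/s = 5.4e+04/1.5 = 3.6e+04 s = 0.4167 d.
First-order decay: C = 21·exp(−0.27·0.4167) = 21·0.8936 = 18.77 mg/L.

18.8 mg/L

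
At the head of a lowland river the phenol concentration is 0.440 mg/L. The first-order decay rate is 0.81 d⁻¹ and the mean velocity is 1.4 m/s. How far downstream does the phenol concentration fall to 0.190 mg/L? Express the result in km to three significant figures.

125 km

From C = C₀·e^(−kt), t = ln(C₀/C)/k = ln(0.440/0.190)/0.81 = 0.8398/0.81 = 1.037 d.
Distance = v·t = 1.4 m/s × 8.957e+04 s = 1.254e+05 m = 125.4 km.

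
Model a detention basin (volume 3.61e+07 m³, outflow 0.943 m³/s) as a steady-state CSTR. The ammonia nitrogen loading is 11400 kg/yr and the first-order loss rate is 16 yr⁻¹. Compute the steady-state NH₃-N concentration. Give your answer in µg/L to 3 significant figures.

Outflow Q = 0.943 m³/s × 3.156e+07 s/yr = 2.976e+07 m³/yr.
Steady-state CSTR mass balance: W = Q·C + k·V·C, so C = W/(Q + kV).
Q + kV = 2.976e+07 + 16·3.61e+07 = 6.074e+08 m³/yr.
C = 11400/6.074e+08 = 1.877e-05 kg/m³ = 0.01877 mg/L = 18.77 µg/L.

18.8 µg/L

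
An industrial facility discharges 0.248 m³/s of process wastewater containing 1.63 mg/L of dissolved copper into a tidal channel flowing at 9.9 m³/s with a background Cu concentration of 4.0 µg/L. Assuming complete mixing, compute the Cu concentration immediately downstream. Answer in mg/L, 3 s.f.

0.0437 mg/L

4.0 µg/L = 0.004 mg/L.
Flow-weighted mixing gives C = (0.248·1.63 + 9.9·0.004) / (0.248 + 9.9) = 0.4438/10.15 = 0.04374 mg/L.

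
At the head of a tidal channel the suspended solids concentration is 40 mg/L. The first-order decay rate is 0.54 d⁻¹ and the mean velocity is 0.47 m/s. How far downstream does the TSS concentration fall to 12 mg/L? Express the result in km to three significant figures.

From C = C₀·e^(−kt), t = ln(C₀/C)/k = ln(40/12)/0.54 = 1.204/0.54 = 2.23 d.
Distance = v·t = 0.47 m/s × 1.926e+05 s = 9.054e+04 m = 90.54 km.

90.5 km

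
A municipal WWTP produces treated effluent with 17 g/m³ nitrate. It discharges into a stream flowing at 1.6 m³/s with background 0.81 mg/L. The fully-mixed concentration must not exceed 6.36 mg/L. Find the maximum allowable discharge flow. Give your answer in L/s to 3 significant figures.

835 L/s

Mass balance at complete mixing: C_std·(Q_w + Q_r) = Q_w·C_e + Q_r·C_b.
Rearranging, Q_w = Q_r·(C_std − C_b)/(C_e − C_std) = 1.6·(6.36 − 0.81) / (17 − 6.36) = 0.8346 m³/s.
= 834.6 L/s.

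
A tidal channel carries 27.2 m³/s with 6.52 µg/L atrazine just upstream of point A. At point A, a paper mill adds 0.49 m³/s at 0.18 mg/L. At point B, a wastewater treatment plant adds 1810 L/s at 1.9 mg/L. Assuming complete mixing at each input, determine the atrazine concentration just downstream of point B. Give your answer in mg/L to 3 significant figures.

6.52 µg/L = 0.00652 mg/L.
After input A: C = (27.2·0.00652 + 0.49·0.18) / 27.69 = 0.00959 mg/L.
1810 L/s = 1.81 m³/s.
After input B: C = (27.69·0.00959 + 1.81·1.9) / 29.5 = 0.1256 mg/L.

0.126 mg/L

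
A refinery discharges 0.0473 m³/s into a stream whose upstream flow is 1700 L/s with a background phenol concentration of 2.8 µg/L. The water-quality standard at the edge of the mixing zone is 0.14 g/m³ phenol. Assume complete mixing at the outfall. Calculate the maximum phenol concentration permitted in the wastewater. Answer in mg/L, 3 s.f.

1700 L/s = 1.7 m³/s.
2.8 µg/L = 0.0028 mg/L.
Mass balance: 0.14·1.747 = 0.0473·Cₑ + 1.7·0.0028.
Cₑ = (0.2446 − 0.00476) / 0.0473 = 5.071 mg/L.

5.07 mg/L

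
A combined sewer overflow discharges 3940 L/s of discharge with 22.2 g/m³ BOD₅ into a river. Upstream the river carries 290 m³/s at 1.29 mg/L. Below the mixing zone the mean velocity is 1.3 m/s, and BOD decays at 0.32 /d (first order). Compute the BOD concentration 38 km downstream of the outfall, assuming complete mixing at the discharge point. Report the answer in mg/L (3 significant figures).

1.41 mg/L

3940 L/s = 3.94 m³/s.
After complete mixing, C₀ = (3.94·22.2 + 290·1.29) / 293.9 = 1.57 mg/L.
Travel time t = 3.8e+04 m / 1.3 m/s = 2.923e+04 s = 0.3383 d.
C = 1.57·exp(−0.32·0.3383) = 1.57·0.8974 = 1.409 mg/L.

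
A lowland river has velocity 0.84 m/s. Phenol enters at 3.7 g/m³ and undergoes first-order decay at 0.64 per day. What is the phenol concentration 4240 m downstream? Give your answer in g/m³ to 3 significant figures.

Travel time t = 4240 m / 0.84 m/s = 4240/0.84 = 5048 s = 0.05842 d.
First-order decay: C = 3.7·exp(−0.64·0.05842) = 3.7·0.9633 = 3.564 g/m³.

3.56 g/m³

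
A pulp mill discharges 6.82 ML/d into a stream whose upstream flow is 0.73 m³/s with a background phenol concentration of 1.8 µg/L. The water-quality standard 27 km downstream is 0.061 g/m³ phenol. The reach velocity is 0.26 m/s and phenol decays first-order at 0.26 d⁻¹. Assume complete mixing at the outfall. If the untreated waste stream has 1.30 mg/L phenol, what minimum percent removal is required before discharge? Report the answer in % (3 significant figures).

35.6 %

6.82 ML/d = 0.07894 m³/s.
1.8 µg/L = 0.0018 mg/L.
Travel time to the compliance point: t = 2.7e+04/0.26 = 1.038e+05 s = 1.202 d; decay factor exp(−0.26·1.202) = 0.7316.
So the concentration just after mixing may be at most 0.061/0.7316 = 0.08338 mg/L.
Mass balance: 0.08338·0.8089 = 0.07894·Cₑ + 0.73·0.0018.
Cₑ = (0.06745 − 0.001314) / 0.07894 = 0.8378 mg/L.
Required removal = 1 − 0.8378/1.30 = 35.55 %.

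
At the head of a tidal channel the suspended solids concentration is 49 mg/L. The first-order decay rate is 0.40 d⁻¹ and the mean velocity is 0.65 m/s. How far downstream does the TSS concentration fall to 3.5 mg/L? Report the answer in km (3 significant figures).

From C = C₀·e^(−kt), t = ln(C₀/C)/k = ln(49/3.5)/0.40 = 2.639/0.40 = 6.598 d.
Distance = v·t = 0.65 m/s × 5.7e+05 s = 3.705e+05 m = 370.5 km.

371 km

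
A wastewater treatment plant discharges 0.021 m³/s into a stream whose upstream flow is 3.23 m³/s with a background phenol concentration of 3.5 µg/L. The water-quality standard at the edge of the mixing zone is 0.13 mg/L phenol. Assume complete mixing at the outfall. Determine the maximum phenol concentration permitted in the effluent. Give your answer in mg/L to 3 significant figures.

19.6 mg/L

3.5 µg/L = 0.0035 mg/L.
Mass balance: 0.13·3.251 = 0.021·Cₑ + 3.23·0.0035.
Cₑ = (0.4226 − 0.01131) / 0.021 = 19.59 mg/L.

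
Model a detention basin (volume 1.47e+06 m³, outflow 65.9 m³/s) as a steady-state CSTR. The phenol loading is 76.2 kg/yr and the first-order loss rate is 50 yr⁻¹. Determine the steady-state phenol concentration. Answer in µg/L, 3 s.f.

0.0354 µg/L

Outflow Q = 65.9 m³/s × 3.156e+07 s/yr = 2.08e+09 m³/yr.
Steady-state CSTR mass balance: W = Q·C + k·V·C, so C = W/(Q + kV).
Q + kV = 2.08e+09 + 50·1.47e+06 = 2.153e+09 m³/yr.
C = 76.2/2.153e+09 = 3.539e-08 kg/m³ = 3.539e-05 mg/L = 0.03539 µg/L.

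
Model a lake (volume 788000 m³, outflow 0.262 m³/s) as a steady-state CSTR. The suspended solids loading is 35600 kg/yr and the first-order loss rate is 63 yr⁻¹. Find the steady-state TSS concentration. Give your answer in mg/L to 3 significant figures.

0.615 mg/L

Outflow Q = 0.262 m³/s × 3.156e+07 s/yr = 8.268e+06 m³/yr.
Steady-state CSTR mass balance: W = Q·C + k·V·C, so C = W/(Q + kV).
Q + kV = 8.268e+06 + 63·788000 = 5.791e+07 m³/yr.
C = 35600/5.791e+07 = 0.0006147 kg/m³ = 0.6147 mg/L.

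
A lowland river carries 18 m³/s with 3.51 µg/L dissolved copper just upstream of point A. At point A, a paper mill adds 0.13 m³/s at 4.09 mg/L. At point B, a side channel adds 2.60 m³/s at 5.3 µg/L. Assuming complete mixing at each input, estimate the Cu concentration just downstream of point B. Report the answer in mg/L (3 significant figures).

0.0294 mg/L

3.51 µg/L = 0.00351 mg/L.
After input A: C = (18·0.00351 + 0.13·4.09) / 18.13 = 0.03281 mg/L.
5.3 µg/L = 0.0053 mg/L.
After input B: C = (18.13·0.03281 + 2.6·0.0053) / 20.73 = 0.02936 mg/L.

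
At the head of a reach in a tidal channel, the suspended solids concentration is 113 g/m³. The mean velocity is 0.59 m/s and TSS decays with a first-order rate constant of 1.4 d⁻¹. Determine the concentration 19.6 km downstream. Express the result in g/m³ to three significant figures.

66.0 g/m³

Travel time t = 19.6 km / 0.59 m/s = 1.96e+04/0.59 = 3.322e+04 s = 0.3845 d.
First-order decay: C = 113·exp(−1.4·0.3845) = 113·0.5837 = 65.96 g/m³.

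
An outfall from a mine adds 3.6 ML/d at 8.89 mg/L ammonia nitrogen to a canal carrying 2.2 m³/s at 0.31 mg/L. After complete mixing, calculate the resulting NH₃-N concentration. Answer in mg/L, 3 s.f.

3.6 ML/d = 0.04167 m³/s.
By mass balance at complete mixing, C = (0.04167·8.89 + 2.2·0.31) / (0.04167 + 2.2) = 1.052/2.242 = 0.4695 mg/L.

0.469 mg/L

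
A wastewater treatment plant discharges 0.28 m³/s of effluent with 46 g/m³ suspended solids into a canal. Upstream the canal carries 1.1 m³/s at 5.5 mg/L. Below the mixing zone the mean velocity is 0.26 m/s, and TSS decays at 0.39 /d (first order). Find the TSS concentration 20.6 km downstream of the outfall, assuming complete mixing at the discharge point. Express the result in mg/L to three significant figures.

After complete mixing, C₀ = (0.28·46 + 1.1·5.5) / 1.38 = 13.72 mg/L.
Travel time t = 2.06e+04 m / 0.26 m/s = 7.923e+04 s = 0.917 d.
C = 13.72·exp(−0.39·0.917) = 13.72·0.6993 = 9.593 mg/L.

9.59 mg/L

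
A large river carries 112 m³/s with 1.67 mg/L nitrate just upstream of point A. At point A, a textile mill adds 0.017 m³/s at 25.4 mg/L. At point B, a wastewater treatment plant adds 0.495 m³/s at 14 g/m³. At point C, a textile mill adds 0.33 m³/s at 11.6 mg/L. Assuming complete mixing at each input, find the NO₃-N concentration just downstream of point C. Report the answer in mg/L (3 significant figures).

After input A: C = (112·1.67 + 0.017·25.4) / 112 = 1.674 mg/L.
After input B: C = (112·1.674 + 0.495·14) / 112.5 = 1.728 mg/L.
After input C: C = (112.5·1.728 + 0.33·11.6) / 112.8 = 1.757 mg/L.

1.76 mg/L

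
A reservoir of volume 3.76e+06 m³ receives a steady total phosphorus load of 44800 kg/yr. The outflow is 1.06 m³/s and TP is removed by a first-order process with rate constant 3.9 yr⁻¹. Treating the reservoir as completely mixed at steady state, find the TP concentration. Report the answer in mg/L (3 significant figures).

0.931 mg/L

Outflow Q = 1.06 m³/s × 3.156e+07 s/yr = 3.345e+07 m³/yr.
Steady-state CSTR mass balance: W = Q·C + k·V·C, so C = W/(Q + kV).
Q + kV = 3.345e+07 + 3.9·3.76e+06 = 4.812e+07 m³/yr.
C = 44800/4.812e+07 = 0.0009311 kg/m³ = 0.9311 mg/L.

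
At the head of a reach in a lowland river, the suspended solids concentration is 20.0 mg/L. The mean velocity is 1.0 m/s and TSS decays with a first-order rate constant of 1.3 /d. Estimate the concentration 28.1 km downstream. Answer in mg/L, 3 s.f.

13.1 mg/L

Travel time t = 28.1 km / 1.0 m/s = 2.81e+04/1.0 = 2.81e+04 s = 0.3252 d.
First-order decay: C = 20.0·exp(−1.3·0.3252) = 20.0·0.6552 = 13.1 mg/L.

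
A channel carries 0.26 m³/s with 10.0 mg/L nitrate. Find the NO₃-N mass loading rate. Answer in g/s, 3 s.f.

2.60 g/s

Mass flux = Q·C = 0.26 m³/s × 10 g/m³ = 2.6 g/s.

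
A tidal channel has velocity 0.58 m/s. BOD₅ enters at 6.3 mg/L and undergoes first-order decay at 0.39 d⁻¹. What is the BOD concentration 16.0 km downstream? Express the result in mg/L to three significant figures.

Travel time t = 16.0 km / 0.58 m/s = 1.6e+04/0.58 = 2.759e+04 s = 0.3193 d.
First-order decay: C = 6.3·exp(−0.39·0.3193) = 6.3·0.8829 = 5.562 mg/L.

5.56 mg/L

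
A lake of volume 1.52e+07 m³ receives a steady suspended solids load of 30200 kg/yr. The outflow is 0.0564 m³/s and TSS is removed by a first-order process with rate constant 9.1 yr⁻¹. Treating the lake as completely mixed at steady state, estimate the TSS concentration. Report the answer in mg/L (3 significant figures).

0.216 mg/L

Outflow Q = 0.0564 m³/s × 3.156e+07 s/yr = 1.78e+06 m³/yr.
Steady-state CSTR mass balance: W = Q·C + k·V·C, so C = W/(Q + kV).
Q + kV = 1.78e+06 + 9.1·1.52e+07 = 1.401e+08 m³/yr.
C = 30200/1.401e+08 = 0.0002156 kg/m³ = 0.2156 mg/L.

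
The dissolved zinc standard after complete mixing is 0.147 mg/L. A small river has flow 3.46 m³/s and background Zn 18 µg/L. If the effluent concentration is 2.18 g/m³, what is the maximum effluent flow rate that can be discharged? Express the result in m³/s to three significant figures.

0.220 m³/s

18 µg/L = 0.018 mg/L.
Mass balance at complete mixing: C_std·(Q_w + Q_r) = Q_w·C_e + Q_r·C_b.
Rearranging, Q_w = Q_r·(C_std − C_b)/(C_e − C_std) = 3.46·(0.147 − 0.018) / (2.18 − 0.147) = 0.2195 m³/s.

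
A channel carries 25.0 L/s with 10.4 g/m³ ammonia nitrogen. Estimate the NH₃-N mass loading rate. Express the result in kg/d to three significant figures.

25.0 L/s = 0.025 m³/s.
Mass flux = Q·C = 0.025 m³/s × 10.4 g/m³ = 0.26 g/s.
= 0.26 g/s × 86.4 = 22.46 kg/d.

22.5 kg/d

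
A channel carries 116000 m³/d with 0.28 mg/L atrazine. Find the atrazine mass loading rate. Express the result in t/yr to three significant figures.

116000 m³/d = 1.343 m³/s.
Mass flux = Q·C = 1.343 m³/s × 0.28 g/m³ = 0.3759 g/s.
= 0.3759 g/s × 31.56 = 11.86 t/yr.

11.9 t/yr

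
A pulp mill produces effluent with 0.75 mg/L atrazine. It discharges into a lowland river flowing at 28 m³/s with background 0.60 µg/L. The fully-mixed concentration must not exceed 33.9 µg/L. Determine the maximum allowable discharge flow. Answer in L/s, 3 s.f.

1300 L/s

0.60 µg/L = 0.0006 mg/L.
33.9 µg/L = 0.0339 mg/L.
Mass balance at complete mixing: C_std·(Q_w + Q_r) = Q_w·C_e + Q_r·C_b.
Rearranging, Q_w = Q_r·(C_std − C_b)/(C_e − C_std) = 28·(0.0339 − 0.0006) / (0.75 − 0.0339) = 1.302 m³/s.
= 1302 L/s.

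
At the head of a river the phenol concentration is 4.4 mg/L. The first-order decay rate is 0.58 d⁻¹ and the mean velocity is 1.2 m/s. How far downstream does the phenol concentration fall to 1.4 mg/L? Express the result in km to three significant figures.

205 km

From C = C₀·e^(−kt), t = ln(C₀/C)/k = ln(4.4/1.4)/0.58 = 1.145/0.58 = 1.974 d.
Distance = v·t = 1.2 m/s × 1.706e+05 s = 2.047e+05 m = 204.7 km.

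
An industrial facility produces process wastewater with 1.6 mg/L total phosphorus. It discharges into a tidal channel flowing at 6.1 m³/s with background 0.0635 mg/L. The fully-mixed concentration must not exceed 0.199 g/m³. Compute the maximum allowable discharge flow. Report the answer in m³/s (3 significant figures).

0.590 m³/s

Mass balance at complete mixing: C_std·(Q_w + Q_r) = Q_w·C_e + Q_r·C_b.
Rearranging, Q_w = Q_r·(C_std − C_b)/(C_e − C_std) = 6.1·(0.199 − 0.0635) / (1.6 − 0.199) = 0.59 m³/s.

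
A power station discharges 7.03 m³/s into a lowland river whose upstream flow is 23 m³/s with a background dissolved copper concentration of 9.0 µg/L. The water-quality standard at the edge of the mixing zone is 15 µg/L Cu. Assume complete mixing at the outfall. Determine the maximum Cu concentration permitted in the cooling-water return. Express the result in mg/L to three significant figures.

9.0 µg/L = 0.009 mg/L.
15 µg/L = 0.015 mg/L.
Mass balance: 0.015·30.03 = 7.03·Cₑ + 23·0.009.
Cₑ = (0.4505 − 0.207) / 7.03 = 0.03463 mg/L.

0.0346 mg/L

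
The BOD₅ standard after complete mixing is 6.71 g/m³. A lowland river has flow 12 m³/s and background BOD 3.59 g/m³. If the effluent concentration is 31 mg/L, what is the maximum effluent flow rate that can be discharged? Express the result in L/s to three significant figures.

Mass balance at complete mixing: C_std·(Q_w + Q_r) = Q_w·C_e + Q_r·C_b.
Rearranging, Q_w = Q_r·(C_std − C_b)/(C_e − C_std) = 12·(6.71 − 3.59) / (31 − 6.71) = 1.541 m³/s.
= 1541 L/s.

1540 L/s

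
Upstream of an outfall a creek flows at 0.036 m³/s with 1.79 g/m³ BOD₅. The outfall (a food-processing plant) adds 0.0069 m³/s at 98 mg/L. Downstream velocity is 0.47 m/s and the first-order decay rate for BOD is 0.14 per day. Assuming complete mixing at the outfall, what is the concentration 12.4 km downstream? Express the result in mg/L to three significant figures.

16.5 mg/L

After complete mixing, C₀ = (0.0069·98 + 0.036·1.79) / 0.0429 = 17.26 mg/L.
Travel time t = 1.24e+04 m / 0.47 m/s = 2.638e+04 s = 0.3054 d.
C = 17.26·exp(−0.14·0.3054) = 17.26·0.9582 = 16.54 mg/L.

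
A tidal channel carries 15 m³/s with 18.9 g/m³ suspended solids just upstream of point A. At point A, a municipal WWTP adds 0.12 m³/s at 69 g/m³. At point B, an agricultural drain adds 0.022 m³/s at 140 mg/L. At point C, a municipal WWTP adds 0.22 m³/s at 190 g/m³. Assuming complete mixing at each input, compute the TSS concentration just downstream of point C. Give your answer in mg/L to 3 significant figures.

21.9 mg/L

After input A: C = (15·18.9 + 0.12·69) / 15.12 = 19.3 mg/L.
After input B: C = (15.12·19.3 + 0.022·140) / 15.14 = 19.47 mg/L.
After input C: C = (15.14·19.47 + 0.22·190) / 15.36 = 21.92 mg/L.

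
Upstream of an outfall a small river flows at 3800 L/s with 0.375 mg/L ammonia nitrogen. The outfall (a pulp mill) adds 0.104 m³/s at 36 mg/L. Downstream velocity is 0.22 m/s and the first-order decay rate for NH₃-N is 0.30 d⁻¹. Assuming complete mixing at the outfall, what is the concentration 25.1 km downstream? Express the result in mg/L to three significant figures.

3800 L/s = 3.8 m³/s.
After complete mixing, C₀ = (0.104·36 + 3.8·0.375) / 3.904 = 1.324 mg/L.
Travel time t = 2.51e+04 m / 0.22 m/s = 1.141e+05 s = 1.32 d.
C = 1.324·exp(−0.30·1.32) = 1.324·0.6729 = 0.8909 mg/L.

0.891 mg/L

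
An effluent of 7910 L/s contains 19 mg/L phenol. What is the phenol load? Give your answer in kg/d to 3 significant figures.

7910 L/s = 7.91 m³/s.
Mass flux = Q·C = 7.91 m³/s × 19 g/m³ = 150.3 g/s.
= 150.3 g/s × 86.4 = 1.299e+04 kg/d.

13000 kg/d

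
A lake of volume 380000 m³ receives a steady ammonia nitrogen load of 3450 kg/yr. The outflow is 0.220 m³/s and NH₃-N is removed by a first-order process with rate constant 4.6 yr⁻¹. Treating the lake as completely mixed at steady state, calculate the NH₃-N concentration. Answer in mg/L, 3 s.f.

0.397 mg/L

Outflow Q = 0.220 m³/s × 3.156e+07 s/yr = 6.943e+06 m³/yr.
Steady-state CSTR mass balance: W = Q·C + k·V·C, so C = W/(Q + kV).
Q + kV = 6.943e+06 + 4.6·380000 = 8.691e+06 m³/yr.
C = 3450/8.691e+06 = 0.000397 kg/m³ = 0.397 mg/L.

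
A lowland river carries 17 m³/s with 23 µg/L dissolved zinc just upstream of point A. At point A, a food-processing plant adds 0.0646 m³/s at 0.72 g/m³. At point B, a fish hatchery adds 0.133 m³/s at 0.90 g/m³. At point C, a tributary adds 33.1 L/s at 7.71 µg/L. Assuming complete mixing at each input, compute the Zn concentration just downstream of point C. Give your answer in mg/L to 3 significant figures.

23 µg/L = 0.023 mg/L.
After input A: C = (17·0.023 + 0.0646·0.72) / 17.06 = 0.02564 mg/L.
After input B: C = (17.06·0.02564 + 0.133·0.9) / 17.2 = 0.0324 mg/L.
33.1 L/s = 0.0331 m³/s.
7.71 µg/L = 0.00771 mg/L.
After input C: C = (17.2·0.0324 + 0.0331·0.00771) / 17.23 = 0.03235 mg/L.

0.0324 mg/L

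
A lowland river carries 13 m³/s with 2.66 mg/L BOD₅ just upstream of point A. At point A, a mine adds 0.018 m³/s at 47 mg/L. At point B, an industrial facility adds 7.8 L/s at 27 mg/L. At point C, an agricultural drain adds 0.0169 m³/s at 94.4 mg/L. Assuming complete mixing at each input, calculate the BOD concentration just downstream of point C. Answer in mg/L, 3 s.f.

2.85 mg/L

After input A: C = (13·2.66 + 0.018·47) / 13.02 = 2.721 mg/L.
7.8 L/s = 0.0078 m³/s.
After input B: C = (13.02·2.721 + 0.0078·27) / 13.03 = 2.736 mg/L.
After input C: C = (13.03·2.736 + 0.0169·94.4) / 13.04 = 2.855 mg/L.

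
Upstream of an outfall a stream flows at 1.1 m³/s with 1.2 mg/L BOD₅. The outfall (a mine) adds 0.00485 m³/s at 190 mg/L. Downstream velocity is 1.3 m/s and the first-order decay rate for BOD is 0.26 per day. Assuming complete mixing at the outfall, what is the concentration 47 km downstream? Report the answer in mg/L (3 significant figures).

1.82 mg/L

After complete mixing, C₀ = (0.00485·190 + 1.1·1.2) / 1.105 = 2.029 mg/L.
Travel time t = 4.7e+04 m / 1.3 m/s = 3.615e+04 s = 0.4184 d.
C = 2.029·exp(−0.26·0.4184) = 2.029·0.8969 = 1.82 mg/L.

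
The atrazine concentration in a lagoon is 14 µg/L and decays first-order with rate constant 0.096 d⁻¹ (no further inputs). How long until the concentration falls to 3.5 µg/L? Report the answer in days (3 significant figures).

14.4 d

t = ln(C₀/C)/k = ln(14/3.5)/0.096 = 1.386/0.096 = 14.44 d.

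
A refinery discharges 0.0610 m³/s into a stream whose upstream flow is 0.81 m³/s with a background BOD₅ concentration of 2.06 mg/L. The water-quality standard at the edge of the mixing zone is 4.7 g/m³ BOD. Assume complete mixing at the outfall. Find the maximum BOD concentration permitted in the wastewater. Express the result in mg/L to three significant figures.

Mass balance: 4.7·0.871 = 0.061·Cₑ + 0.81·2.06.
Cₑ = (4.094 − 1.669) / 0.061 = 39.76 mg/L.

39.8 mg/L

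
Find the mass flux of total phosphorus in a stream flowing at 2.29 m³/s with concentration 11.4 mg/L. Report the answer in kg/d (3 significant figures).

2260 kg/d

Mass flux = Q·C = 2.29 m³/s × 11.4 g/m³ = 26.11 g/s.
= 26.11 g/s × 86.4 = 2256 kg/d.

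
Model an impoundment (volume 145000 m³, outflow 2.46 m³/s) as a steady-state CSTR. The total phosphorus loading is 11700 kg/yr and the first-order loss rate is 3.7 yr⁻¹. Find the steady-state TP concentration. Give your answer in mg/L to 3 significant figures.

0.150 mg/L

Outflow Q = 2.46 m³/s × 3.156e+07 s/yr = 7.763e+07 m³/yr.
Steady-state CSTR mass balance: W = Q·C + k·V·C, so C = W/(Q + kV).
Q + kV = 7.763e+07 + 3.7·145000 = 7.817e+07 m³/yr.
C = 11700/7.817e+07 = 0.0001497 kg/m³ = 0.1497 mg/L.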